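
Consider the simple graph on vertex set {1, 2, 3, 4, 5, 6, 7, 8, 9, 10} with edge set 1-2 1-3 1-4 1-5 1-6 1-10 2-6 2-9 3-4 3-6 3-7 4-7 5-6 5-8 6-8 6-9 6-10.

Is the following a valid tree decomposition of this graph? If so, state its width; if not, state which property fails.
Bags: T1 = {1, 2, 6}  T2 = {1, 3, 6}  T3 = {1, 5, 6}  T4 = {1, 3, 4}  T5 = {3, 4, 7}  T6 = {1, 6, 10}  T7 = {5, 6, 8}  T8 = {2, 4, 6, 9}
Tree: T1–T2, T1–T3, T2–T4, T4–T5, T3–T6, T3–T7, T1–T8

No — bags containing vertex 4 are not connected in the tree.

A tree decomposition must satisfy three properties: every vertex lies in some bag; for every edge, both endpoints lie together in some bag; and for every vertex, the bags containing it form a connected subtree. Here bags containing vertex 4 are not connected in the tree, so the decomposition is invalid.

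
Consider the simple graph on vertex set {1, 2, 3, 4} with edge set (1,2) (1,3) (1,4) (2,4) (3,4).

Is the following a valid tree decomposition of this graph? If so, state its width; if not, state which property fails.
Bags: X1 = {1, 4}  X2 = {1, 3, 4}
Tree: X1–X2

A tree decomposition must satisfy three properties: every vertex lies in some bag; for every edge, both endpoints lie together in some bag; and for every vertex, the bags containing it form a connected subtree. Here vertex 2 appears in no bag, so the decomposition is invalid.

No — vertex 2 appears in no bag.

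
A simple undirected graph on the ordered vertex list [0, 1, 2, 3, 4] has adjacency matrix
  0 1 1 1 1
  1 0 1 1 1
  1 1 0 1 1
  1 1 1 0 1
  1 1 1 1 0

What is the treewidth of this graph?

4

A width-4 tree decomposition is:
Bags: B1 = {0, 1, 2, 3, 4}
Tree: (single bag)
A single bag containing all 5 vertices is trivially a valid decomposition of width 4. For the lower bound, the 5 vertices {0, 1, 2, 3, 4} are pairwise adjacent, and any tree decomposition puts a clique entirely inside one bag — forcing width ≥ 4. Hence tw(G) = 4 exactly.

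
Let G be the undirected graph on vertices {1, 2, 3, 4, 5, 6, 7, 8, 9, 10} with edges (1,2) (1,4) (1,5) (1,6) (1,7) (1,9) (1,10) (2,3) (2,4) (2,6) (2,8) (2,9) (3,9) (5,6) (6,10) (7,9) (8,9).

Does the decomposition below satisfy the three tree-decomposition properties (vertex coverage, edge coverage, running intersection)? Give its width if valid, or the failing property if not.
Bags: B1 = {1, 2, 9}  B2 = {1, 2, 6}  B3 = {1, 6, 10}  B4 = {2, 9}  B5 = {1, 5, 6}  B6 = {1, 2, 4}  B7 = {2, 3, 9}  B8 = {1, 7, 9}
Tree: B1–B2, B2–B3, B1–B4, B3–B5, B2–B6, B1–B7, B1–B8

A tree decomposition must satisfy three properties: every vertex lies in some bag; for every edge, both endpoints lie together in some bag; and for every vertex, the bags containing it form a connected subtree. Here vertex 8 appears in no bag, so the decomposition is invalid.

No — vertex 8 appears in no bag.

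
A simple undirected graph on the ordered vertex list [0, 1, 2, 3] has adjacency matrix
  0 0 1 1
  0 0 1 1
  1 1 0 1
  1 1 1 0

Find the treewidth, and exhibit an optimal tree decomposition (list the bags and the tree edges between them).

Treewidth 2.
Bags: B1 = {1, 2, 3}  B2 = {0, 2, 3}
Tree: B1–B2

The largest bag has 3 vertices, giving width 2; this decomposition certifies tw(G) ≤ 2. For the lower bound, the 3 vertices {0, 2, 3} are pairwise adjacent, and any tree decomposition puts a clique entirely inside one bag — forcing width ≥ 2. The upper and lower bounds meet at 2, so that is the treewidth.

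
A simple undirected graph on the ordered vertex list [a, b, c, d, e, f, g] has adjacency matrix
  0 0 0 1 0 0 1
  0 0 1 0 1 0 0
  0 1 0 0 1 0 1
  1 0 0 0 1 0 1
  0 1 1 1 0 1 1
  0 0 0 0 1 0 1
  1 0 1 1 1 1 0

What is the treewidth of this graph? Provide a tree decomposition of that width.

Treewidth 2.
One optimal decomposition is:
Bags: B1 = {e, f, g}  B2 = {d, e, g}  B3 = {a, d, g}  B4 = {c, e, g}  B5 = {b, c, e}
Tree: B1–B2, B2–B3, B1–B4, B4–B5

Each bag holds 3 vertices, so the decomposition has width 2, which upper-bounds the treewidth. For the lower bound, the 3 vertices {d, e, g} are pairwise adjacent, and any tree decomposition puts a clique entirely inside one bag — forcing width ≥ 2. Hence tw(G) = 2 exactly.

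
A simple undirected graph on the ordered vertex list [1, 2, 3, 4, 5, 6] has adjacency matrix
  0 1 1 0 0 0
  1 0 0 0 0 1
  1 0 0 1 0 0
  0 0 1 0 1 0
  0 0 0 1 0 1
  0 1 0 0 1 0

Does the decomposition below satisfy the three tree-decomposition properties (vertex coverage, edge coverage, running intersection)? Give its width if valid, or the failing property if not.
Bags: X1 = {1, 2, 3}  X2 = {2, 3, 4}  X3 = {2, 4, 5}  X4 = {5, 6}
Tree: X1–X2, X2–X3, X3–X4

No — edge (2,6) lies in no bag.

A tree decomposition must satisfy three properties: every vertex lies in some bag; for every edge, both endpoints lie together in some bag; and for every vertex, the bags containing it form a connected subtree. Here edge (2,6) lies in no bag, so the decomposition is invalid.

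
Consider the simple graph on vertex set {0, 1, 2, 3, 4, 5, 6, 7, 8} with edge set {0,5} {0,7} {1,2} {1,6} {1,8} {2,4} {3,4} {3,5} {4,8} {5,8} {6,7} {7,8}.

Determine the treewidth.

A width-3 tree decomposition is:
Bags: B1 = {0, 3, 5, 7}  B2 = {3, 5, 7, 8}  B3 = {3, 4, 7, 8}  B4 = {4, 6, 7, 8}  B5 = {1, 4, 6, 8}  B6 = {1, 2, 4, 6}
Tree: B1–B2, B2–B3, B3–B4, B4–B5, B5–B6
Every bag has size at most 4, so the width is 4 − 1 = 3 and tw(G) ≤ 3. For the lower bound: the 4 vertex sets {0,3,5}, {7}, {8}, {1,2,4,6} are disjoint, each induces a connected subgraph, and every pair is joined by at least one edge of G. Contracting each set to a single vertex therefore yields K_{4} as a minor, and since treewidth is minor-monotone, tw(G) ≥ tw(K_{4}) = 3. Hence tw(G) = 3 exactly.

3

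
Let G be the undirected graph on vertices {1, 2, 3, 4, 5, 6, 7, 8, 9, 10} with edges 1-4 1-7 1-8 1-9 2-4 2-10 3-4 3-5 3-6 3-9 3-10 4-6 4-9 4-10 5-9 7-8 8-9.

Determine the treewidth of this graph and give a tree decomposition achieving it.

Treewidth 2.
One such decomposition:
Bags: B1 = {3, 4, 9}  B2 = {1, 4, 9}  B3 = {1, 8, 9}  B4 = {1, 7, 8}  B5 = {3, 4, 6}  B6 = {3, 4, 10}  B7 = {2, 4, 10}  B8 = {3, 5, 9}
Tree: B1–B2, B2–B3, B3–B4, B1–B5, B1–B6, B6–B7, B1–B8

Every bag has size at most 3, so the width is 3 − 1 = 2 and tw(G) ≤ 2. Conversely, {1, 8, 9} is a clique of size 3, and the vertices of any clique must share a bag in every tree decomposition; so some bag has ≥ 3 vertices and tw(G) ≥ 2. The upper and lower bounds meet at 2, so that is the treewidth.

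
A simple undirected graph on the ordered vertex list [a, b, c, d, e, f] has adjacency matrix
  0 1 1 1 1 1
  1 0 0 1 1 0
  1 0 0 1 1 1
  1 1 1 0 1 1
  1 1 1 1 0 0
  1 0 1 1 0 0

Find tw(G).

A width-3 tree decomposition is:
Bags: B1 = {a, b, d, e}  B2 = {a, c, d, e}  B3 = {a, c, d, f}
Tree: B1–B2, B2–B3
Every bag has size at most 4, so the width is 4 − 1 = 3 and tw(G) ≤ 3. On the other hand G contains the 4-clique {a, c, d, e}. A clique must lie in a single bag of any decomposition, so no decomposition can have width below 3. Combining the bounds, tw(G) = 3.

3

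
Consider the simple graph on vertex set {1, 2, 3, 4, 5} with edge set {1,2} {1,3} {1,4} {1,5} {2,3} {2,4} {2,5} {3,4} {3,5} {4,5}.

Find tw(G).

A width-4 tree decomposition is:
Bags: B1 = {1, 2, 3, 4, 5}
Tree: (single bag)
With just one bag of size 5, the width is 5 − 1 = 4, so tw(G) ≤ 4. On the other hand G contains the 5-clique {1, 2, 3, 4, 5}. A clique must lie in a single bag of any decomposition, so no decomposition can have width below 4. Combining the bounds, tw(G) = 4.

4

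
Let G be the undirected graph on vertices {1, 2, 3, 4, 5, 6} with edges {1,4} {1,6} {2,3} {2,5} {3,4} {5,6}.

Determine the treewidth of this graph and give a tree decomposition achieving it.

Treewidth 2.
One optimal decomposition is:
Bags: B1 = {1, 3, 4}  B2 = {1, 2, 3}  B3 = {1, 2, 5}  B4 = {1, 5, 6}
Tree: B1–B2, B2–B3, B3–B4

Every bag has size at most 3, so the width is 3 − 1 = 2 and tw(G) ≤ 2. The edges 1–4–3–2–5–6–1 form a cycle, so G is not a tree and its treewidth is at least 2. Hence tw(G) = 2 exactly.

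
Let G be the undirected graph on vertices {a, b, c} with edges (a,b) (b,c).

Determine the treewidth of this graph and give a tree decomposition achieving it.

Treewidth 1.
One such decomposition:
Bags: B1 = {a, b}  B2 = {b, c}
Tree: B1–B2

The largest bag has 2 vertices, giving width 1; this decomposition certifies tw(G) ≤ 1. Since G has at least one edge (e.g. b–a), it is not an edgeless graph, so tw(G) ≥ 1. The upper and lower bounds meet at 1, so that is the treewidth.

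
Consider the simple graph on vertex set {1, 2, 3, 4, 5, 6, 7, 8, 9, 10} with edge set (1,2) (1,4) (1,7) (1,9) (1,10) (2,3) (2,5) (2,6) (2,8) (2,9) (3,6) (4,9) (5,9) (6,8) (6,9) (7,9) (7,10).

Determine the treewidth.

A width-2 tree decomposition is:
Bags: B1 = {1, 7, 9}  B2 = {1, 4, 9}  B3 = {1, 2, 9}  B4 = {2, 5, 9}  B5 = {1, 7, 10}  B6 = {2, 6, 9}  B7 = {2, 6, 8}  B8 = {2, 3, 6}
Tree: B1–B2, B2–B3, B3–B4, B1–B5, B3–B6, B6–B7, B7–B8
The largest bag has 3 vertices, giving width 2; this decomposition certifies tw(G) ≤ 2. For the lower bound, the 3 vertices {1, 2, 9} are pairwise adjacent, and any tree decomposition puts a clique entirely inside one bag — forcing width ≥ 2. The upper and lower bounds meet at 2, so that is the treewidth.

2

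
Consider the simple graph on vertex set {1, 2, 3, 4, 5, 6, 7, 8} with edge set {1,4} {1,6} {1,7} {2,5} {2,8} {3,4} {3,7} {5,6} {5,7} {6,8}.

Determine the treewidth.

A width-2 tree decomposition is:
Bags: B1 = {2, 5, 8}  B2 = {5, 6, 8}  B3 = {5, 6, 7}  B4 = {1, 6, 7}  B5 = {1, 3, 7}  B6 = {1, 3, 4}
Tree: B1–B2, B2–B3, B3–B4, B4–B5, B5–B6
Each bag holds 3 vertices, so the decomposition has width 2, which upper-bounds the treewidth. For the lower bound, G contains the cycle 2–8–6–5–2, so G is not a forest; only forests have treewidth ≤ 1, hence tw(G) ≥ 2. Therefore the treewidth is 2.

2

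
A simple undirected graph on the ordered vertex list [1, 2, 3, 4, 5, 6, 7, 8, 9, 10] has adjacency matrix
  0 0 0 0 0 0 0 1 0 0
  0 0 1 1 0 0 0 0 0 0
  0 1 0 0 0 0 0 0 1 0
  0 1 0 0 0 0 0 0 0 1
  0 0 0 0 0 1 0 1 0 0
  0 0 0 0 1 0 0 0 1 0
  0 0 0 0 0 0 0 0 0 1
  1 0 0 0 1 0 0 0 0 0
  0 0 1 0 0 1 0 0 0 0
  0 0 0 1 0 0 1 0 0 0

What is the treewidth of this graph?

1

A width-1 tree decomposition is:
Bags: B1 = {1, 8}  B2 = {5, 8}  B3 = {5, 6}  B4 = {6, 9}  B5 = {3, 9}  B6 = {2, 3}  B7 = {2, 4}  B8 = {4, 10}  B9 = {7, 10}
Tree: B1–B2, B2–B3, B3–B4, B4–B5, B5–B6, B6–B7, B7–B8, B8–B9
The largest bag has 2 vertices, giving width 1; this decomposition certifies tw(G) ≤ 1. G has an edge, so its treewidth is at least 1. The upper and lower bounds meet at 1, so that is the treewidth.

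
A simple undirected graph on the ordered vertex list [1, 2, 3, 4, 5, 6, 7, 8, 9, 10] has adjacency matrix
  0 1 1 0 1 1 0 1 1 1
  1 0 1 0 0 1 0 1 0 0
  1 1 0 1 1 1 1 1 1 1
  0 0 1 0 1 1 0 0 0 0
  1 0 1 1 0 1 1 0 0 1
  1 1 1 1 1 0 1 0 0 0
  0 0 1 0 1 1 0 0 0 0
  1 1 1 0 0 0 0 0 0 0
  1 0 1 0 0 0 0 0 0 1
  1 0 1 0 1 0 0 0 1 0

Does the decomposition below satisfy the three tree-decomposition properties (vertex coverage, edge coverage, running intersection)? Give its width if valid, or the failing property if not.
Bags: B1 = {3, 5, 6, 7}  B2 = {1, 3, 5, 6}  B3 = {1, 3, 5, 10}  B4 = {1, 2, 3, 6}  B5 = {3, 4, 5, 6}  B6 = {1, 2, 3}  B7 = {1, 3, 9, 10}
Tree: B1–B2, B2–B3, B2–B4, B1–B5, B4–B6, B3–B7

A tree decomposition must satisfy three properties: every vertex lies in some bag; for every edge, both endpoints lie together in some bag; and for every vertex, the bags containing it form a connected subtree. Here vertex 8 appears in no bag, so the decomposition is invalid.

No — vertex 8 appears in no bag.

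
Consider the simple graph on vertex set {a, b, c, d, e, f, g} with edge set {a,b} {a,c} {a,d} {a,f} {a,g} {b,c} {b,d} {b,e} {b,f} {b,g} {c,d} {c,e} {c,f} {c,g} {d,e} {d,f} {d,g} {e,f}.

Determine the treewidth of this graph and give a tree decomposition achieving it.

Treewidth 4.
One such decomposition:
Bags: B1 = {a, b, c, d, f}  B2 = {a, b, c, d, g}  B3 = {b, c, d, e, f}
Tree: B1–B2, B1–B3

Every bag has size at most 5, so the width is 5 − 1 = 4 and tw(G) ≤ 4. For the lower bound, the 5 vertices {a, b, c, d, g} are pairwise adjacent, and any tree decomposition puts a clique entirely inside one bag — forcing width ≥ 4. Therefore the treewidth is 4.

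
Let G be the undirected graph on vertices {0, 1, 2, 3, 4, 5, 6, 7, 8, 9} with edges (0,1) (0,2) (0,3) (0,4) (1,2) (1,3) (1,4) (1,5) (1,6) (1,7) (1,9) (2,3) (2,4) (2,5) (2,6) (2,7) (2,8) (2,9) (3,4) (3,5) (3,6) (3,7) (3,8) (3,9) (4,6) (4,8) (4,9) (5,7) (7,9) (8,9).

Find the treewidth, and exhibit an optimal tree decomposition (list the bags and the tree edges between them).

Treewidth 4.
One optimal decomposition is:
Bags: B1 = {1, 2, 3, 4, 9}  B2 = {2, 3, 4, 8, 9}  B3 = {1, 2, 3, 4, 6}  B4 = {0, 1, 2, 3, 4}  B5 = {1, 2, 3, 7, 9}  B6 = {1, 2, 3, 5, 7}
Tree: B1–B2, B1–B3, B3–B4, B1–B5, B5–B6

Every bag has size at most 5, so the width is 5 − 1 = 4 and tw(G) ≤ 4. For the lower bound, the 5 vertices {2, 3, 4, 8, 9} are pairwise adjacent, and any tree decomposition puts a clique entirely inside one bag — forcing width ≥ 4. Combining the bounds, tw(G) = 4.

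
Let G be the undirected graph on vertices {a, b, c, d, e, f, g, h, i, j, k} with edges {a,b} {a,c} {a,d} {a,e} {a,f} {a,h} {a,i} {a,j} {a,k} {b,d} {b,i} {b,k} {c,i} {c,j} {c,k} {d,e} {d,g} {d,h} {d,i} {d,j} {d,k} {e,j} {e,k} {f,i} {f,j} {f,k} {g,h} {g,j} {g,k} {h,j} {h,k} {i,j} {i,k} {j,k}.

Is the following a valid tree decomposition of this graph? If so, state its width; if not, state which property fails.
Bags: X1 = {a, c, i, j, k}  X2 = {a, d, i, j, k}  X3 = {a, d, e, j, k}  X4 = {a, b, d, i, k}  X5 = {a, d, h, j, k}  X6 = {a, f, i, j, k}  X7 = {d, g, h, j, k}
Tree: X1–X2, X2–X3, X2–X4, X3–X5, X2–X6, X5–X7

Vertex coverage: the bags together contain {a, b, c, d, e, f, g, h, i, j, k}, the full vertex set. Edge coverage: each edge of G has both endpoints in at least one bag. Running intersection: for every vertex, the bags containing it form a connected subtree. All three properties hold, so this is a valid tree decomposition of width max|bag| − 1 = 4, and hence tw(G) ≤ 4.

Yes; width 4.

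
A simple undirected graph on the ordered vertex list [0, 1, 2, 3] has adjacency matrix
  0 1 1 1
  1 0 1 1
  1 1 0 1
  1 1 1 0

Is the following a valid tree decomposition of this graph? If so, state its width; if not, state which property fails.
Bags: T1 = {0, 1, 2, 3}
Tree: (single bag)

Every vertex of G appears in some bag (union = {0, 1, 2, 3}); every edge is covered by a bag; and for each vertex v the set of bags containing v is connected in the bag tree. The decomposition is therefore valid. The largest bag has 4 vertices, so the width is 3.

Yes; width 3.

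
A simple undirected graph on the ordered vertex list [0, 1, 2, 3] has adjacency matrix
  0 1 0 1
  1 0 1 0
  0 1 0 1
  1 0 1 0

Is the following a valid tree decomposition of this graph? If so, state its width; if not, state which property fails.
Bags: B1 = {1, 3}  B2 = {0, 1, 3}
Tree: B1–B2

A tree decomposition must satisfy three properties: every vertex lies in some bag; for every edge, both endpoints lie together in some bag; and for every vertex, the bags containing it form a connected subtree. Here vertex 2 appears in no bag, so the decomposition is invalid.

No — vertex 2 appears in no bag.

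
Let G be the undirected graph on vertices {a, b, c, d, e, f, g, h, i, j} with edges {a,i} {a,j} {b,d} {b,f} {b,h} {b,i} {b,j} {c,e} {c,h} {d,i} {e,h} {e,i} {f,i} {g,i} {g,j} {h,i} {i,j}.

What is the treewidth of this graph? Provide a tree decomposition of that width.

Treewidth 2.
One optimal decomposition is:
Bags: B1 = {b, i, j}  B2 = {b, h, i}  B3 = {b, d, i}  B4 = {b, f, i}  B5 = {g, i, j}  B6 = {a, i, j}  B7 = {e, h, i}  B8 = {c, e, h}
Tree: B1–B2, B1–B3, B2–B4, B1–B5, B5–B6, B2–B7, B7–B8

Every bag has size at most 3, so the width is 3 − 1 = 2 and tw(G) ≤ 2. For the lower bound, the 3 vertices {c, e, h} are pairwise adjacent, and any tree decomposition puts a clique entirely inside one bag — forcing width ≥ 2. The upper and lower bounds meet at 2, so that is the treewidth.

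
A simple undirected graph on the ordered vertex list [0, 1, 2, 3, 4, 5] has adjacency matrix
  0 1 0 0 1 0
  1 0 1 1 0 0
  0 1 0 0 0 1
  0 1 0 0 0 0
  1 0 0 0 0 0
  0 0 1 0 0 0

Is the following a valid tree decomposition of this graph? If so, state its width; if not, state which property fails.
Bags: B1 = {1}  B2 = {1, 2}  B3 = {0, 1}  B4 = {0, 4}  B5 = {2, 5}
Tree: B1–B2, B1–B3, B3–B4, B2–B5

No — vertex 3 appears in no bag.

A tree decomposition must satisfy three properties: every vertex lies in some bag; for every edge, both endpoints lie together in some bag; and for every vertex, the bags containing it form a connected subtree. Here vertex 3 appears in no bag, so the decomposition is invalid.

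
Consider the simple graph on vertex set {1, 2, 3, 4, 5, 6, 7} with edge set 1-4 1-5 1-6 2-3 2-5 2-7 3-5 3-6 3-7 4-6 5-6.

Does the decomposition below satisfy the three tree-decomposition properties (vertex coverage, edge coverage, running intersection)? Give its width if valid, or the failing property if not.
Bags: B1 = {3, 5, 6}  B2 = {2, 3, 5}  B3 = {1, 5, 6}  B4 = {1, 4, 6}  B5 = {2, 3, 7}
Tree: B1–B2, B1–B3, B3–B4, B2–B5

Yes; width 2.

Vertex coverage: the bags together contain {1, 2, 3, 4, 5, 6, 7}, the full vertex set. Edge coverage: each edge of G has both endpoints in at least one bag. Running intersection: for every vertex, the bags containing it form a connected subtree. All three properties hold, so this is a valid tree decomposition of width max|bag| − 1 = 2, and hence tw(G) ≤ 2.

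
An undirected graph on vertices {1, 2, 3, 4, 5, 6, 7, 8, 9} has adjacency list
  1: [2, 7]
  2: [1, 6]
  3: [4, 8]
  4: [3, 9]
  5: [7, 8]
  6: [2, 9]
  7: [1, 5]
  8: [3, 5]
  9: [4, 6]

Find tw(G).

2

A width-2 tree decomposition is:
Bags: B1 = {1, 2, 6}  B2 = {1, 6, 9}  B3 = {1, 4, 9}  B4 = {1, 3, 4}  B5 = {1, 3, 8}  B6 = {1, 5, 8}  B7 = {1, 5, 7}
Tree: B1–B2, B2–B3, B3–B4, B4–B5, B5–B6, B6–B7
The largest bag has 3 vertices, giving width 2; this decomposition certifies tw(G) ≤ 2. The edges 1–2–6–9–4–3–8–5–7–1 form a cycle, so G is not a tree and its treewidth is at least 2. The upper and lower bounds meet at 2, so that is the treewidth.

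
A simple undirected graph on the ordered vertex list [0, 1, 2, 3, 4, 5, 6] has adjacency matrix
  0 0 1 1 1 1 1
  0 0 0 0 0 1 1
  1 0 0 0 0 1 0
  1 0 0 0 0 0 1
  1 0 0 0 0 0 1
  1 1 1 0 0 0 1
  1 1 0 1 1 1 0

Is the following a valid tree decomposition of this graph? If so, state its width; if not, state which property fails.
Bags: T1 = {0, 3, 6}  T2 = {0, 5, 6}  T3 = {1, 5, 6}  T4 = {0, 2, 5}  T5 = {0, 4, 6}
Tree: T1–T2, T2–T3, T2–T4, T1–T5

Checking the three conditions: (i) the bags cover all of {0, 1, 2, 3, 4, 5, 6}; (ii) for each edge, some bag contains both endpoints; (iii) the bags containing any fixed vertex form a subtree. All hold, so the decomposition is valid with width 3 − 1 = 2.

Yes; width 2.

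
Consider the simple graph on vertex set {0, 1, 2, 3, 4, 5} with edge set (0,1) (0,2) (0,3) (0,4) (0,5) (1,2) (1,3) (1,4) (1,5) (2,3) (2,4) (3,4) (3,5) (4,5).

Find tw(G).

A width-4 tree decomposition is:
Bags: B1 = {0, 1, 3, 4, 5}  B2 = {0, 1, 2, 3, 4}
Tree: B1–B2
Each bag holds 5 vertices, so the decomposition has width 4, which upper-bounds the treewidth. On the other hand G contains the 5-clique {0, 1, 2, 3, 4}. A clique must lie in a single bag of any decomposition, so no decomposition can have width below 4. The upper and lower bounds meet at 4, so that is the treewidth.

4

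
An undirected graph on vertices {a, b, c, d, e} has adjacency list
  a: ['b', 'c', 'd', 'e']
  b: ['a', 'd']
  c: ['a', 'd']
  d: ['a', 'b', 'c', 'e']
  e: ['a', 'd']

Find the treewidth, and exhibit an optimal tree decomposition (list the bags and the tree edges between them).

Each bag holds 3 vertices, so the decomposition has width 2, which upper-bounds the treewidth. For the lower bound, the 3 vertices {a, d, e} are pairwise adjacent, and any tree decomposition puts a clique entirely inside one bag — forcing width ≥ 2. The upper and lower bounds meet at 2, so that is the treewidth.

Treewidth 2.
One such decomposition:
Bags: B1 = {a, d, e}  B2 = {a, c, d}  B3 = {a, b, d}
Tree: B1–B2, B1–B3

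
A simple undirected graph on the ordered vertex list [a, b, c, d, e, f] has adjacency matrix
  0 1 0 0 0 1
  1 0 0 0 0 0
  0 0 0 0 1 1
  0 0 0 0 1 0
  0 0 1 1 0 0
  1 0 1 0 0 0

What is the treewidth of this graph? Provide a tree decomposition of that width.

Each bag holds 2 vertices, so the decomposition has width 1, which upper-bounds the treewidth. Since G has at least one edge (e.g. b–a), it is not an edgeless graph, so tw(G) ≥ 1. The upper and lower bounds meet at 1, so that is the treewidth.

Treewidth 1.
Bags: B1 = {a, b}  B2 = {a, f}  B3 = {c, f}  B4 = {c, e}  B5 = {d, e}
Tree: B1–B2, B2–B3, B3–B4, B4–B5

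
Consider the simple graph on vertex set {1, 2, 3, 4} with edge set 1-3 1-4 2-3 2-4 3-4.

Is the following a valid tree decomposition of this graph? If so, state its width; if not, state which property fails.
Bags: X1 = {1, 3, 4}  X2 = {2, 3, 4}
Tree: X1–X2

Checking the three conditions: (i) the bags cover all of {1, 2, 3, 4}; (ii) for each edge, some bag contains both endpoints; (iii) the bags containing any fixed vertex form a subtree. All hold, so the decomposition is valid with width 3 − 1 = 2.

Yes; width 2.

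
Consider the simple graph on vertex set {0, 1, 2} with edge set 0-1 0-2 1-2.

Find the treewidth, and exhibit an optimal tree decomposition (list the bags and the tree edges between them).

A single bag containing all 3 vertices is trivially a valid decomposition of width 2. For the lower bound, the 3 vertices {0, 1, 2} are pairwise adjacent, and any tree decomposition puts a clique entirely inside one bag — forcing width ≥ 2. Hence tw(G) = 2 exactly.

Treewidth 2.
Bags: B1 = {0, 1, 2}
Tree: (single bag)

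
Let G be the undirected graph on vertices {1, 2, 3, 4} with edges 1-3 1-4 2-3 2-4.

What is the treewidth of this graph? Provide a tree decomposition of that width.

Every bag has size at most 3, so the width is 3 − 1 = 2 and tw(G) ≤ 2. Since 3–2–4–1–3 is a cycle in G, G is not acyclic. Forests are exactly the graphs of treewidth ≤ 1, so tw(G) ≥ 2. Therefore the treewidth is 2.

Treewidth 2.
Bags: B1 = {2, 3, 4}  B2 = {1, 3, 4}
Tree: B1–B2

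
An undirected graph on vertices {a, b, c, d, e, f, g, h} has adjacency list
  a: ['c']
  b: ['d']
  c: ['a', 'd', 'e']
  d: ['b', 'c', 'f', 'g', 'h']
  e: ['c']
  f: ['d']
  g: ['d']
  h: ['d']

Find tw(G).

1

A width-1 tree decomposition is:
Bags: B1 = {c, d}  B2 = {d, g}  B3 = {a, c}  B4 = {b, d}  B5 = {d, f}  B6 = {c, e}  B7 = {d, h}
Tree: B1–B2, B1–B3, B2–B4, B2–B5, B3–B6, B1–B7
The largest bag has 2 vertices, giving width 1; this decomposition certifies tw(G) ≤ 1. Since G has at least one edge (e.g. d–c), it is not an edgeless graph, so tw(G) ≥ 1. The upper and lower bounds meet at 1, so that is the treewidth.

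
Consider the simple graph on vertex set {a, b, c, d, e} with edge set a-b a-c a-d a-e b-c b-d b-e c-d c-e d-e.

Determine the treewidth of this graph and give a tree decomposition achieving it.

With just one bag of size 5, the width is 5 − 1 = 4, so tw(G) ≤ 4. On the other hand G contains the 5-clique {a, b, c, d, e}. A clique must lie in a single bag of any decomposition, so no decomposition can have width below 4. Therefore the treewidth is 4.

Treewidth 4.
One optimal decomposition is:
Bags: B1 = {a, b, c, d, e}
Tree: (single bag)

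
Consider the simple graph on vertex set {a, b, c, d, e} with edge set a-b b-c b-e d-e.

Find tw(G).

A width-1 tree decomposition is:
Bags: B1 = {b, e}  B2 = {d, e}  B3 = {a, b}  B4 = {b, c}
Tree: B1–B2, B1–B3, B1–B4
Every bag has size at most 2, so the width is 2 − 1 = 1 and tw(G) ≤ 1. Any graph with an edge has treewidth ≥ 1, and G has the edge e–b. The upper and lower bounds meet at 1, so that is the treewidth.

1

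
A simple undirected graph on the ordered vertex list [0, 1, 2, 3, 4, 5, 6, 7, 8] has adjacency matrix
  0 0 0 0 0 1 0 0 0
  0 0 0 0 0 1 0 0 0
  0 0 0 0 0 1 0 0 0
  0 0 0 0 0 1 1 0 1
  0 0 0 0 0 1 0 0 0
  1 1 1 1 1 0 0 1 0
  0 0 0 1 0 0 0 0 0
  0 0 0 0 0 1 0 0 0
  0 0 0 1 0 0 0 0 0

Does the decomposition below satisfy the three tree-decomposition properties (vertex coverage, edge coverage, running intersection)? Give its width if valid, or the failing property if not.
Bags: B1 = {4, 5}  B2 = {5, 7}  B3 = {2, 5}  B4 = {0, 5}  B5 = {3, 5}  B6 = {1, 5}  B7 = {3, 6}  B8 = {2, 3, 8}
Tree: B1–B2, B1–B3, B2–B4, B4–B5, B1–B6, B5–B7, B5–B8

A tree decomposition must satisfy three properties: every vertex lies in some bag; for every edge, both endpoints lie together in some bag; and for every vertex, the bags containing it form a connected subtree. Here bags containing vertex 2 are not connected in the tree, so the decomposition is invalid.

No — bags containing vertex 2 are not connected in the tree.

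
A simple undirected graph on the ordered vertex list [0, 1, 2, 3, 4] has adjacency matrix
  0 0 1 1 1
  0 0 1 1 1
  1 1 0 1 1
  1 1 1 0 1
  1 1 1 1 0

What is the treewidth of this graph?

A width-3 tree decomposition is:
Bags: B1 = {0, 2, 3, 4}  B2 = {1, 2, 3, 4}
Tree: B1–B2
The largest bag has 4 vertices, giving width 3; this decomposition certifies tw(G) ≤ 3. For the lower bound, the 4 vertices {0, 2, 3, 4} are pairwise adjacent, and any tree decomposition puts a clique entirely inside one bag — forcing width ≥ 3. Therefore the treewidth is 3.

3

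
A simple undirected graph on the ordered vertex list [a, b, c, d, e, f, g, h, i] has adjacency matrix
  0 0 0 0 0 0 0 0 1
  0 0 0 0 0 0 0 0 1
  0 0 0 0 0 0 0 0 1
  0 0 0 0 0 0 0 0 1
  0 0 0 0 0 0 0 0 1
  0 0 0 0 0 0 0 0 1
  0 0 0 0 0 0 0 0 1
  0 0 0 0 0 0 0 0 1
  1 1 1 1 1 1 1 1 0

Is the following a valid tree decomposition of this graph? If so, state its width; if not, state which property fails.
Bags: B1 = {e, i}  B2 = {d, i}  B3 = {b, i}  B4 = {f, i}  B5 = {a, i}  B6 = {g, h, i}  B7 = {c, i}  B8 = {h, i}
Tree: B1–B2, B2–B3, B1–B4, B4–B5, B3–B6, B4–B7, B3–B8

No — bags containing vertex h are not connected in the tree.

A tree decomposition must satisfy three properties: every vertex lies in some bag; for every edge, both endpoints lie together in some bag; and for every vertex, the bags containing it form a connected subtree. Here bags containing vertex h are not connected in the tree, so the decomposition is invalid.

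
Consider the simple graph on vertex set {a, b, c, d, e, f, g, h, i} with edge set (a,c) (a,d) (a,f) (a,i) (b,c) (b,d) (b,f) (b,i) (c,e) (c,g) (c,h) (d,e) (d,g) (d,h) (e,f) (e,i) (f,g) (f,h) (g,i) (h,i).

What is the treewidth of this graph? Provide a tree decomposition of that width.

Treewidth 4.
Bags: B1 = {a, c, d, f, i}  B2 = {b, c, d, f, i}  B3 = {c, d, e, f, i}  B4 = {c, d, f, h, i}  B5 = {c, d, f, g, i}
Tree: B1–B2, B2–B3, B3–B4, B4–B5

Each bag holds 5 vertices, so the decomposition has width 4, which upper-bounds the treewidth. For the lower bound: the 5 vertex sets {a,c}, {b,f}, {d,e}, {i}, {h} are disjoint, each induces a connected subgraph, and every pair is joined by at least one edge of G. Contracting each set to a single vertex therefore yields K_{5} as a minor, and since treewidth is minor-monotone, tw(G) ≥ tw(K_{5}) = 4. Therefore the treewidth is 4.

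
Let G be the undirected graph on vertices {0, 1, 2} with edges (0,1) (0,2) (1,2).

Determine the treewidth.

A width-2 tree decomposition is:
Bags: B1 = {0, 1, 2}
Tree: (single bag)
A single bag containing all 3 vertices is trivially a valid decomposition of width 2. For the lower bound, the 3 vertices {0, 1, 2} are pairwise adjacent, and any tree decomposition puts a clique entirely inside one bag — forcing width ≥ 2. Combining the bounds, tw(G) = 2.

2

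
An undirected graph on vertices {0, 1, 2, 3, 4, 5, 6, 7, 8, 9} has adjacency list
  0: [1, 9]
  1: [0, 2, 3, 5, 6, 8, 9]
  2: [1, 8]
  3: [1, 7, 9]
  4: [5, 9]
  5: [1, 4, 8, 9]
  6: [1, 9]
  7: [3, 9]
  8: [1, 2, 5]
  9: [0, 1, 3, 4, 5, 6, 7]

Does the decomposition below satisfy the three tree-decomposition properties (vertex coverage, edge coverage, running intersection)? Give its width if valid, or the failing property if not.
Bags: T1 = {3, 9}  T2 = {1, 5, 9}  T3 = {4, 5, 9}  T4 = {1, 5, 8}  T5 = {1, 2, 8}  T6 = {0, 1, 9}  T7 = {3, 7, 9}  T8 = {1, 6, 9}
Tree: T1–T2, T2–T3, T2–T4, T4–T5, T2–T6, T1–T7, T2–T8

No — edge (1,3) lies in no bag.

A tree decomposition must satisfy three properties: every vertex lies in some bag; for every edge, both endpoints lie together in some bag; and for every vertex, the bags containing it form a connected subtree. Here edge (1,3) lies in no bag, so the decomposition is invalid.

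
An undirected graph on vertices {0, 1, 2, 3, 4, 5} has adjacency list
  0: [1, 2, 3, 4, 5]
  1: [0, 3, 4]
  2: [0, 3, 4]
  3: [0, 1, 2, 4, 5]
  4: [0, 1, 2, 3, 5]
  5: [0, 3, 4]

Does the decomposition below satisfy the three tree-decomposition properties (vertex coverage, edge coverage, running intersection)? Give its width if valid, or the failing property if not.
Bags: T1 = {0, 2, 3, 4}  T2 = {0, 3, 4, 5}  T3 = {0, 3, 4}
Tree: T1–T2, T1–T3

No — vertex 1 appears in no bag.

A tree decomposition must satisfy three properties: every vertex lies in some bag; for every edge, both endpoints lie together in some bag; and for every vertex, the bags containing it form a connected subtree. Here vertex 1 appears in no bag, so the decomposition is invalid.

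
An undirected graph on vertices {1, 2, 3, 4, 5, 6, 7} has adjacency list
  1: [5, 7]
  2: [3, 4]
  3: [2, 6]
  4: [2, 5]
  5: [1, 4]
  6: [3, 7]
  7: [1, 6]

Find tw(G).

2

A width-2 tree decomposition is:
Bags: B1 = {1, 6, 7}  B2 = {1, 3, 6}  B3 = {1, 2, 3}  B4 = {1, 2, 4}  B5 = {1, 4, 5}
Tree: B1–B2, B2–B3, B3–B4, B4–B5
Every bag has size at most 3, so the width is 3 − 1 = 2 and tw(G) ≤ 2. For the lower bound, G contains the cycle 1–7–6–3–2–4–5–1, so G is not a forest; only forests have treewidth ≤ 1, hence tw(G) ≥ 2. Combining the bounds, tw(G) = 2.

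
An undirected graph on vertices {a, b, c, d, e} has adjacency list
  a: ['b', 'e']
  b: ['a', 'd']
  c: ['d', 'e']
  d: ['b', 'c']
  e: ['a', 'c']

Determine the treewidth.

A width-2 tree decomposition is:
Bags: B1 = {a, b, e}  B2 = {b, c, e}  B3 = {b, c, d}
Tree: B1–B2, B2–B3
Every bag has size at most 3, so the width is 3 − 1 = 2 and tw(G) ≤ 2. The edges b–a–e–c–d–b form a cycle, so G is not a tree and its treewidth is at least 2. Hence tw(G) = 2 exactly.

2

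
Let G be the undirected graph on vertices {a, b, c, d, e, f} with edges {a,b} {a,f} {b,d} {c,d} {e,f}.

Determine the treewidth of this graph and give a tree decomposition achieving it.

Every bag has size at most 2, so the width is 2 − 1 = 1 and tw(G) ≤ 1. Since G has at least one edge (e.g. e–f), it is not an edgeless graph, so tw(G) ≥ 1. Hence tw(G) = 1 exactly.

Treewidth 1.
One such decomposition:
Bags: B1 = {e, f}  B2 = {a, f}  B3 = {a, b}  B4 = {b, d}  B5 = {c, d}
Tree: B1–B2, B2–B3, B3–B4, B4–B5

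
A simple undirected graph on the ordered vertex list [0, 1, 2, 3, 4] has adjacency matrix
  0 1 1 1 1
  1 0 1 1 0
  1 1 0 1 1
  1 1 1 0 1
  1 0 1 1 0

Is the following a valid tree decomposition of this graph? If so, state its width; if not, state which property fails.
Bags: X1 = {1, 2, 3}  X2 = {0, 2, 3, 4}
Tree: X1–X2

A tree decomposition must satisfy three properties: every vertex lies in some bag; for every edge, both endpoints lie together in some bag; and for every vertex, the bags containing it form a connected subtree. Here edge (0,1) lies in no bag, so the decomposition is invalid.

No — edge (0,1) lies in no bag.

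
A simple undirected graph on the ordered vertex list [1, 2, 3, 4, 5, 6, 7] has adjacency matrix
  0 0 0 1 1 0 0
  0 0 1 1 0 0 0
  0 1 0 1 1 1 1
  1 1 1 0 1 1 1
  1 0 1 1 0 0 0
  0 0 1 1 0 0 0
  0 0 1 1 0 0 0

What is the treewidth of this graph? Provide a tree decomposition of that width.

Every bag has size at most 3, so the width is 3 − 1 = 2 and tw(G) ≤ 2. Conversely, {1, 4, 5} is a clique of size 3, and the vertices of any clique must share a bag in every tree decomposition; so some bag has ≥ 3 vertices and tw(G) ≥ 2. The upper and lower bounds meet at 2, so that is the treewidth.

Treewidth 2.
One such decomposition:
Bags: B1 = {3, 4, 7}  B2 = {2, 3, 4}  B3 = {3, 4, 6}  B4 = {3, 4, 5}  B5 = {1, 4, 5}
Tree: B1–B2, B1–B3, B2–B4, B4–B5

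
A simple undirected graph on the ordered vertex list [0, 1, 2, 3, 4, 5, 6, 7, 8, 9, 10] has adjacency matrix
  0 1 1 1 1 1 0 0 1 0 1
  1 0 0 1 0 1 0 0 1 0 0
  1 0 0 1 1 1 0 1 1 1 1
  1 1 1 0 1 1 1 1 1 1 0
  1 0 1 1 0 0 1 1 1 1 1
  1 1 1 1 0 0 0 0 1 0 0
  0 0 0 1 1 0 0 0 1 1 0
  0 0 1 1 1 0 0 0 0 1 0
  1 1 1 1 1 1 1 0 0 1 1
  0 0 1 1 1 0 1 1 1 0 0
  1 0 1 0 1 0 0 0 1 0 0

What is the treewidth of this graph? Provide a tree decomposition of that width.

The largest bag has 5 vertices, giving width 4; this decomposition certifies tw(G) ≤ 4. On the other hand G contains the 5-clique {0, 2, 4, 8, 10}. A clique must lie in a single bag of any decomposition, so no decomposition can have width below 4. Combining the bounds, tw(G) = 4.

Treewidth 4.
Bags: B1 = {0, 2, 3, 4, 8}  B2 = {2, 3, 4, 8, 9}  B3 = {0, 2, 4, 8, 10}  B4 = {2, 3, 4, 7, 9}  B5 = {0, 2, 3, 5, 8}  B6 = {0, 1, 3, 5, 8}  B7 = {3, 4, 6, 8, 9}
Tree: B1–B2, B1–B3, B2–B4, B1–B5, B5–B6, B2–B7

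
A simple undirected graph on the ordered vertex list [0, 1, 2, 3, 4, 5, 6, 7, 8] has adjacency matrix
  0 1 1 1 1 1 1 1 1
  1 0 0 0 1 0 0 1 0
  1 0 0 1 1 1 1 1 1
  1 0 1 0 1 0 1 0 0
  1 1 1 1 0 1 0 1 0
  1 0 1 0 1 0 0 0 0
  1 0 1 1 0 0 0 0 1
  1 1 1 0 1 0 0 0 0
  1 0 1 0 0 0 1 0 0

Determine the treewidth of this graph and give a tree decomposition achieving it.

Each bag holds 4 vertices, so the decomposition has width 3, which upper-bounds the treewidth. For the lower bound, the 4 vertices {0, 1, 4, 7} are pairwise adjacent, and any tree decomposition puts a clique entirely inside one bag — forcing width ≥ 3. Therefore the treewidth is 3.

Treewidth 3.
One optimal decomposition is:
Bags: B1 = {0, 1, 4, 7}  B2 = {0, 2, 4, 7}  B3 = {0, 2, 3, 4}  B4 = {0, 2, 4, 5}  B5 = {0, 2, 3, 6}  B6 = {0, 2, 6, 8}
Tree: B1–B2, B2–B3, B3–B4, B3–B5, B5–B6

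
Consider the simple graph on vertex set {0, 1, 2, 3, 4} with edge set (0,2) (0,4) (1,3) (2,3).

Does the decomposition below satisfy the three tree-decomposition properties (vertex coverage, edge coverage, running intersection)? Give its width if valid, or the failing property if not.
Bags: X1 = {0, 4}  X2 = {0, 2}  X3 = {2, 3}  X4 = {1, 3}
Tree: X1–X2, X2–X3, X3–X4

Checking the three conditions: (i) the bags cover all of {0, 1, 2, 3, 4}; (ii) for each edge, some bag contains both endpoints; (iii) the bags containing any fixed vertex form a subtree. All hold, so the decomposition is valid with width 2 − 1 = 1.

Yes; width 1.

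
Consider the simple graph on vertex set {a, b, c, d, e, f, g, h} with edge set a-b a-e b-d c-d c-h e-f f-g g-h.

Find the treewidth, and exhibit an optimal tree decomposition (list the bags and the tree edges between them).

Each bag holds 3 vertices, so the decomposition has width 2, which upper-bounds the treewidth. The edges d–b–a–e–f–g–h–c–d form a cycle, so G is not a tree and its treewidth is at least 2. Hence tw(G) = 2 exactly.

Treewidth 2.
One such decomposition:
Bags: B1 = {a, b, d}  B2 = {a, d, e}  B3 = {d, e, f}  B4 = {d, f, g}  B5 = {d, g, h}  B6 = {c, d, h}
Tree: B1–B2, B2–B3, B3–B4, B4–B5, B5–B6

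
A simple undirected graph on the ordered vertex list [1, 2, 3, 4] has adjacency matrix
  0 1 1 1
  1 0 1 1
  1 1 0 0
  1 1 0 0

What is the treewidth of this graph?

A width-2 tree decomposition is:
Bags: B1 = {1, 2, 4}  B2 = {1, 2, 3}
Tree: B1–B2
Each bag holds 3 vertices, so the decomposition has width 2, which upper-bounds the treewidth. On the other hand G contains the 3-clique {1, 2, 3}. A clique must lie in a single bag of any decomposition, so no decomposition can have width below 2. The upper and lower bounds meet at 2, so that is the treewidth.

2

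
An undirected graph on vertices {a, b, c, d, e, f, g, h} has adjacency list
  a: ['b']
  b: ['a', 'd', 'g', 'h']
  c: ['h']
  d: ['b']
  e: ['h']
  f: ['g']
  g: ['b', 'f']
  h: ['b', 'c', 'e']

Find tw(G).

1

A width-1 tree decomposition is:
Bags: B1 = {b, d}  B2 = {b, g}  B3 = {b, h}  B4 = {f, g}  B5 = {a, b}  B6 = {e, h}  B7 = {c, h}
Tree: B1–B2, B2–B3, B2–B4, B1–B5, B3–B6, B6–B7
The largest bag has 2 vertices, giving width 1; this decomposition certifies tw(G) ≤ 1. Any graph with an edge has treewidth ≥ 1, and G has the edge d–b. The upper and lower bounds meet at 1, so that is the treewidth.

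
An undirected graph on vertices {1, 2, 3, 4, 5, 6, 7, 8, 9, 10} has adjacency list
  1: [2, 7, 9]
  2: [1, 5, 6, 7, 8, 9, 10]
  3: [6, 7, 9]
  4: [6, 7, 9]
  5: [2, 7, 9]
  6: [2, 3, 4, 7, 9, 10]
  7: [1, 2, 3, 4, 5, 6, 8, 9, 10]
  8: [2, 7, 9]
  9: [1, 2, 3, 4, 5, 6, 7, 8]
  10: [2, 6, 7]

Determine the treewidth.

3

A width-3 tree decomposition is:
Bags: B1 = {2, 6, 7, 9}  B2 = {2, 6, 7, 10}  B3 = {3, 6, 7, 9}  B4 = {2, 7, 8, 9}  B5 = {4, 6, 7, 9}  B6 = {2, 5, 7, 9}  B7 = {1, 2, 7, 9}
Tree: B1–B2, B1–B3, B1–B4, B1–B5, B1–B6, B1–B7
Each bag holds 4 vertices, so the decomposition has width 3, which upper-bounds the treewidth. For the lower bound, the 4 vertices {2, 7, 8, 9} are pairwise adjacent, and any tree decomposition puts a clique entirely inside one bag — forcing width ≥ 3. The upper and lower bounds meet at 3, so that is the treewidth.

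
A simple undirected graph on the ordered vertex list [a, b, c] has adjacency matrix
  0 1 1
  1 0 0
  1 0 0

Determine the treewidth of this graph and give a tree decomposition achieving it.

Treewidth 1.
One such decomposition:
Bags: B1 = {a, c}  B2 = {a, b}
Tree: B1–B2

The largest bag has 2 vertices, giving width 1; this decomposition certifies tw(G) ≤ 1. Any graph with an edge has treewidth ≥ 1, and G has the edge a–c. Hence tw(G) = 1 exactly.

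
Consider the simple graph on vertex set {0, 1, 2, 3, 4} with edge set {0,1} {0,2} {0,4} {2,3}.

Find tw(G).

1

A width-1 tree decomposition is:
Bags: B1 = {0, 2}  B2 = {0, 4}  B3 = {0, 1}  B4 = {2, 3}
Tree: B1–B2, B1–B3, B1–B4
Every bag has size at most 2, so the width is 2 − 1 = 1 and tw(G) ≤ 1. G has an edge, so its treewidth is at least 1. The upper and lower bounds meet at 1, so that is the treewidth.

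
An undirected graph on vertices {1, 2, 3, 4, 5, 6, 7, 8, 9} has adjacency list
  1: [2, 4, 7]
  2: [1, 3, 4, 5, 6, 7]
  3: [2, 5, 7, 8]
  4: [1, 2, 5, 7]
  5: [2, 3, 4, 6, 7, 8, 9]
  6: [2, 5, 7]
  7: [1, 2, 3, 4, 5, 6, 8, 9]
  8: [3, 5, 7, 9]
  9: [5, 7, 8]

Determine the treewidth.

3

A width-3 tree decomposition is:
Bags: B1 = {5, 7, 8, 9}  B2 = {3, 5, 7, 8}  B3 = {2, 3, 5, 7}  B4 = {2, 5, 6, 7}  B5 = {2, 4, 5, 7}  B6 = {1, 2, 4, 7}
Tree: B1–B2, B2–B3, B3–B4, B3–B5, B5–B6
The largest bag has 4 vertices, giving width 3; this decomposition certifies tw(G) ≤ 3. Conversely, {1, 2, 4, 7} is a clique of size 4, and the vertices of any clique must share a bag in every tree decomposition; so some bag has ≥ 4 vertices and tw(G) ≥ 3. Therefore the treewidth is 3.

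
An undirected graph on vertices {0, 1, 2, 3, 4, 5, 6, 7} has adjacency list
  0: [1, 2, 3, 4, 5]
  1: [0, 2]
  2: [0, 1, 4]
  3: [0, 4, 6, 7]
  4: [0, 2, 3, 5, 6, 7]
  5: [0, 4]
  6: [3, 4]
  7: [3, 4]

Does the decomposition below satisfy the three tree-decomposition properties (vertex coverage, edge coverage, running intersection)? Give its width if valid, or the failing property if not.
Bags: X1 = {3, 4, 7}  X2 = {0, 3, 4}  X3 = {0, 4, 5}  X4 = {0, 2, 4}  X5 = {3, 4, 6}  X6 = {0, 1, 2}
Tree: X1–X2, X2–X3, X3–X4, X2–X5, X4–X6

Every vertex of G appears in some bag (union = {0, 1, 2, 3, 4, 5, 6, 7}); every edge is covered by a bag; and for each vertex v the set of bags containing v is connected in the bag tree. The decomposition is therefore valid. The largest bag has 3 vertices, so the width is 2.

Yes; width 2.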